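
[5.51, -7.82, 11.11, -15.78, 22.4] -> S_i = 5.51*(-1.42)^i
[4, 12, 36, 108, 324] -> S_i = 4*3^i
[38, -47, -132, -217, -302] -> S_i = 38 + -85*i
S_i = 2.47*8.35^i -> [2.47, 20.62, 172.21, 1437.99, 12007.23]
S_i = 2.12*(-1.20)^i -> [2.12, -2.54, 3.05, -3.66, 4.4]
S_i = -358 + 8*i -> [-358, -350, -342, -334, -326]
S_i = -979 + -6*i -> [-979, -985, -991, -997, -1003]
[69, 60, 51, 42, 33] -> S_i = 69 + -9*i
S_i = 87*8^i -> [87, 696, 5568, 44544, 356352]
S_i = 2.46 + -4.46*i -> [2.46, -2.0, -6.46, -10.92, -15.38]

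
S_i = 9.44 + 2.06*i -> [9.44, 11.5, 13.56, 15.62, 17.68]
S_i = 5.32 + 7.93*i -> [5.32, 13.25, 21.18, 29.11, 37.04]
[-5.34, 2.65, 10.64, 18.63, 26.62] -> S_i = -5.34 + 7.99*i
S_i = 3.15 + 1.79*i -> [3.15, 4.94, 6.73, 8.52, 10.31]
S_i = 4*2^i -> [4, 8, 16, 32, 64]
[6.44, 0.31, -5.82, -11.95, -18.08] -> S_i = 6.44 + -6.13*i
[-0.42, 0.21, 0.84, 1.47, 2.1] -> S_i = -0.42 + 0.63*i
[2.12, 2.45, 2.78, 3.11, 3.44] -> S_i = 2.12 + 0.33*i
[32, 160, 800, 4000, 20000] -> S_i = 32*5^i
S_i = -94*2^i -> [-94, -188, -376, -752, -1504]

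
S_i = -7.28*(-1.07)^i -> [-7.28, 7.79, -8.33, 8.92, -9.54]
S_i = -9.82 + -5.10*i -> [-9.82, -14.92, -20.02, -25.12, -30.22]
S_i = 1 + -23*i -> [1, -22, -45, -68, -91]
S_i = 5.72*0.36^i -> [5.72, 2.06, 0.74, 0.27, 0.1]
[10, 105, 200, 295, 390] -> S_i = 10 + 95*i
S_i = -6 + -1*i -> [-6, -7, -8, -9, -10]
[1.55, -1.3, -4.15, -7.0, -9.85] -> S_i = 1.55 + -2.85*i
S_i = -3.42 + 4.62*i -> [-3.42, 1.2, 5.82, 10.44, 15.06]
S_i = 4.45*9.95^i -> [4.45, 44.28, 440.56, 4383.58, 43616.65]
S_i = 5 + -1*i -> [5, 4, 3, 2, 1]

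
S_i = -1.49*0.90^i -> [-1.49, -1.34, -1.21, -1.09, -0.98]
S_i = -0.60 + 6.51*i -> [-0.6, 5.91, 12.42, 18.93, 25.44]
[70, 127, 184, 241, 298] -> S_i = 70 + 57*i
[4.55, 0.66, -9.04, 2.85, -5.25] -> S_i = Random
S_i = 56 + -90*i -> [56, -34, -124, -214, -304]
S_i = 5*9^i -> [5, 45, 405, 3645, 32805]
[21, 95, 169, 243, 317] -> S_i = 21 + 74*i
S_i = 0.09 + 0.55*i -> [0.09, 0.64, 1.19, 1.74, 2.29]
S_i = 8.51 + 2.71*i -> [8.51, 11.22, 13.93, 16.64, 19.35]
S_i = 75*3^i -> [75, 225, 675, 2025, 6075]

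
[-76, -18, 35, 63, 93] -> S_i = Random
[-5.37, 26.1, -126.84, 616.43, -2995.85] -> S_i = -5.37*(-4.86)^i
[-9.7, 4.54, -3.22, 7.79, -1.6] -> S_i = Random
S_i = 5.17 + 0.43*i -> [5.17, 5.6, 6.03, 6.46, 6.89]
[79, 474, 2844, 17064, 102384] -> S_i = 79*6^i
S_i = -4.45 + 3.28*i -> [-4.45, -1.17, 2.11, 5.39, 8.67]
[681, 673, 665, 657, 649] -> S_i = 681 + -8*i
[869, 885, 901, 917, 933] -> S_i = 869 + 16*i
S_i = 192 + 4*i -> [192, 196, 200, 204, 208]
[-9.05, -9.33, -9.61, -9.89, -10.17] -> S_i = -9.05 + -0.28*i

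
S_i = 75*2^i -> [75, 150, 300, 600, 1200]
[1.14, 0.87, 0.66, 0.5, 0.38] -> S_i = 1.14*0.76^i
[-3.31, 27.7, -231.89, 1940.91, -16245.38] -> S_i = -3.31*(-8.37)^i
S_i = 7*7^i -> [7, 49, 343, 2401, 16807]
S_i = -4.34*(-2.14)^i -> [-4.34, 9.29, -19.88, 42.53, -91.02]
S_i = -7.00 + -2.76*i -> [-7.0, -9.76, -12.52, -15.28, -18.04]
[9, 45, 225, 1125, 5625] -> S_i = 9*5^i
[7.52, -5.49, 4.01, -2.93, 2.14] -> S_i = 7.52*(-0.73)^i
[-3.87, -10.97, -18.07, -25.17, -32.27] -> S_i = -3.87 + -7.10*i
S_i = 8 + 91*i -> [8, 99, 190, 281, 372]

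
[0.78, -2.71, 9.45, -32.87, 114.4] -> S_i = 0.78*(-3.48)^i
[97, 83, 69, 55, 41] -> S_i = 97 + -14*i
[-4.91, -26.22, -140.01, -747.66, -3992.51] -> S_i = -4.91*5.34^i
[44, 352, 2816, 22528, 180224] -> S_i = 44*8^i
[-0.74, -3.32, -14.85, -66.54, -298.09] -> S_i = -0.74*4.48^i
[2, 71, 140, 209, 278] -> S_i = 2 + 69*i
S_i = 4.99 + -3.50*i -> [4.99, 1.49, -2.01, -5.51, -9.01]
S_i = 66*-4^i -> [66, -264, 1056, -4224, 16896]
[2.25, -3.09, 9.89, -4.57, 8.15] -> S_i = Random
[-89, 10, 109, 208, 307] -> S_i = -89 + 99*i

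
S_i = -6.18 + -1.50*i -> [-6.18, -7.68, -9.18, -10.68, -12.18]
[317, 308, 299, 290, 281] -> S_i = 317 + -9*i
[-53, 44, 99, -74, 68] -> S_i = Random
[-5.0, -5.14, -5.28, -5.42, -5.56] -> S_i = -5.00 + -0.14*i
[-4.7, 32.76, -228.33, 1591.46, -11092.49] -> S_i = -4.70*(-6.97)^i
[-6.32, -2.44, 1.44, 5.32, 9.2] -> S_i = -6.32 + 3.88*i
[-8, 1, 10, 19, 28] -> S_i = -8 + 9*i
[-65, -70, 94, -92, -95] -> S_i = Random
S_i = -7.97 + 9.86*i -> [-7.97, 1.89, 11.75, 21.61, 31.47]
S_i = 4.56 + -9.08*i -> [4.56, -4.52, -13.6, -22.68, -31.76]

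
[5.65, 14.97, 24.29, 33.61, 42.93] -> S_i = 5.65 + 9.32*i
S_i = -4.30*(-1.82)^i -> [-4.3, 7.83, -14.24, 25.92, -47.18]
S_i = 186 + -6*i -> [186, 180, 174, 168, 162]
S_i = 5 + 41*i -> [5, 46, 87, 128, 169]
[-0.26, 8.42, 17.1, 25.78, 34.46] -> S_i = -0.26 + 8.68*i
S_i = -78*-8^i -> [-78, 624, -4992, 39936, -319488]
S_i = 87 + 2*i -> [87, 89, 91, 93, 95]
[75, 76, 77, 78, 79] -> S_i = 75 + 1*i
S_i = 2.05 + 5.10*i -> [2.05, 7.15, 12.25, 17.35, 22.45]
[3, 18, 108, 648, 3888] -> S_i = 3*6^i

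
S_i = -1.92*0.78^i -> [-1.92, -1.5, -1.17, -0.91, -0.71]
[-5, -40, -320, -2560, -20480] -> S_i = -5*8^i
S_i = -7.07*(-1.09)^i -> [-7.07, 7.71, -8.4, 9.16, -9.98]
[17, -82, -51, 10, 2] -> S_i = Random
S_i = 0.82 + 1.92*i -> [0.82, 2.74, 4.66, 6.58, 8.5]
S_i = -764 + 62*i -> [-764, -702, -640, -578, -516]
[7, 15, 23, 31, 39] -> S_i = 7 + 8*i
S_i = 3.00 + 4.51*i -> [3.0, 7.51, 12.02, 16.53, 21.04]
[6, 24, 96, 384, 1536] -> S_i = 6*4^i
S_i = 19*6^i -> [19, 114, 684, 4104, 24624]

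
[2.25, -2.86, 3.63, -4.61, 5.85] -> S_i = 2.25*(-1.27)^i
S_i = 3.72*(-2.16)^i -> [3.72, -8.04, 17.36, -37.49, 80.98]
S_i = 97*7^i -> [97, 679, 4753, 33271, 232897]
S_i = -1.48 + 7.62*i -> [-1.48, 6.14, 13.76, 21.38, 29.0]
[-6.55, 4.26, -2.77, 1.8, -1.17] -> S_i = -6.55*(-0.65)^i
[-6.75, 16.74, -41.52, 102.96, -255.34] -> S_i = -6.75*(-2.48)^i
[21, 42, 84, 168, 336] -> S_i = 21*2^i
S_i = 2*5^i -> [2, 10, 50, 250, 1250]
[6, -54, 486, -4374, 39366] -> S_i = 6*-9^i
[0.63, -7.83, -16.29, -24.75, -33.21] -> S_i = 0.63 + -8.46*i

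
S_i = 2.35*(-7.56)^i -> [2.35, -17.77, 134.31, -1015.39, 7676.35]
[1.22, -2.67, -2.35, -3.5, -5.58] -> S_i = Random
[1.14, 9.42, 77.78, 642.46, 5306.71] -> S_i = 1.14*8.26^i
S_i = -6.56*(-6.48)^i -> [-6.56, 42.51, -275.46, 1784.96, -11566.55]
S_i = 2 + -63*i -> [2, -61, -124, -187, -250]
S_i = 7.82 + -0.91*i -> [7.82, 6.91, 6.0, 5.09, 4.18]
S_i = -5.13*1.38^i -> [-5.13, -7.08, -9.77, -13.48, -18.61]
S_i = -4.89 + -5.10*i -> [-4.89, -9.99, -15.09, -20.19, -25.29]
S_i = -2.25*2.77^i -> [-2.25, -6.23, -17.26, -47.82, -132.47]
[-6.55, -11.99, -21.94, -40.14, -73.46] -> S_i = -6.55*1.83^i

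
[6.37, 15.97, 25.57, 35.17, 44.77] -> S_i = 6.37 + 9.60*i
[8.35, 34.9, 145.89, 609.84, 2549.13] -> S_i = 8.35*4.18^i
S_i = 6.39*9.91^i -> [6.39, 63.32, 627.55, 6219.02, 61630.47]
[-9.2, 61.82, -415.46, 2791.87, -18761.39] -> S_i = -9.20*(-6.72)^i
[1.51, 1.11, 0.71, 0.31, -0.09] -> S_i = 1.51 + -0.40*i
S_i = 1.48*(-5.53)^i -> [1.48, -8.18, 45.26, -250.29, 1384.08]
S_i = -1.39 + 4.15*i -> [-1.39, 2.76, 6.91, 11.06, 15.21]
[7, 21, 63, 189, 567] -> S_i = 7*3^i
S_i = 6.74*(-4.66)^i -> [6.74, -31.41, 146.36, -682.05, 3178.36]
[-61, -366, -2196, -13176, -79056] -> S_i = -61*6^i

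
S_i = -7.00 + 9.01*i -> [-7.0, 2.01, 11.02, 20.03, 29.04]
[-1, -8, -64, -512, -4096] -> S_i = -1*8^i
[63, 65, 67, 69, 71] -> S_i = 63 + 2*i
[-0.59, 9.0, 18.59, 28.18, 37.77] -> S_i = -0.59 + 9.59*i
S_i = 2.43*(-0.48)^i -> [2.43, -1.17, 0.56, -0.27, 0.13]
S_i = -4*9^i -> [-4, -36, -324, -2916, -26244]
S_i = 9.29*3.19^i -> [9.29, 29.64, 94.54, 301.57, 962.01]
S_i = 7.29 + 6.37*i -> [7.29, 13.66, 20.03, 26.4, 32.77]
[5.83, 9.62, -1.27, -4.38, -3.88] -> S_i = Random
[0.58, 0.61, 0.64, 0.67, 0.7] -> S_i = 0.58*1.05^i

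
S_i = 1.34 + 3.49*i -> [1.34, 4.83, 8.32, 11.81, 15.3]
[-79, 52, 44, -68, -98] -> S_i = Random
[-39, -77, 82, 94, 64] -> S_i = Random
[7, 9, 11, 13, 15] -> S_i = 7 + 2*i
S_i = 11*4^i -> [11, 44, 176, 704, 2816]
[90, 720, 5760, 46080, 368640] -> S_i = 90*8^i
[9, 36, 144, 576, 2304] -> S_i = 9*4^i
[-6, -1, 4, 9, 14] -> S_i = -6 + 5*i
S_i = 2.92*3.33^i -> [2.92, 9.72, 32.38, 107.82, 359.05]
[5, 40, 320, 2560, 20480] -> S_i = 5*8^i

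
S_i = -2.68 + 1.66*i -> [-2.68, -1.02, 0.64, 2.3, 3.96]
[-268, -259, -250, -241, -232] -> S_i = -268 + 9*i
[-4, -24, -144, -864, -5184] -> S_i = -4*6^i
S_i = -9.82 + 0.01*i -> [-9.82, -9.81, -9.8, -9.79, -9.78]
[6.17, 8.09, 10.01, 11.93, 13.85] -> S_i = 6.17 + 1.92*i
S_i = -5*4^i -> [-5, -20, -80, -320, -1280]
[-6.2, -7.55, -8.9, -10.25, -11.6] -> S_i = -6.20 + -1.35*i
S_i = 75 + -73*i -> [75, 2, -71, -144, -217]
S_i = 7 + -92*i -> [7, -85, -177, -269, -361]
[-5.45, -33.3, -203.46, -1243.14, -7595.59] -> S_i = -5.45*6.11^i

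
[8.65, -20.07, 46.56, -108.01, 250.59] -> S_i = 8.65*(-2.32)^i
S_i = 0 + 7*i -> [0, 7, 14, 21, 28]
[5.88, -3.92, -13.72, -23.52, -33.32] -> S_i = 5.88 + -9.80*i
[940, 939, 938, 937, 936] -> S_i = 940 + -1*i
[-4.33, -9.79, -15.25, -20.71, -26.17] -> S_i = -4.33 + -5.46*i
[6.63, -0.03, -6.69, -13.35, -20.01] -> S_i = 6.63 + -6.66*i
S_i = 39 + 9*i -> [39, 48, 57, 66, 75]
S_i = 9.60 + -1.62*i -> [9.6, 7.98, 6.36, 4.74, 3.12]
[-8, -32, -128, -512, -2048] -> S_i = -8*4^i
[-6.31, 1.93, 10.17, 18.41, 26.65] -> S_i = -6.31 + 8.24*i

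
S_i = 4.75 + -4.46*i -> [4.75, 0.29, -4.17, -8.63, -13.09]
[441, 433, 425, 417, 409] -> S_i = 441 + -8*i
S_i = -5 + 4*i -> [-5, -1, 3, 7, 11]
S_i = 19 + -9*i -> [19, 10, 1, -8, -17]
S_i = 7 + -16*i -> [7, -9, -25, -41, -57]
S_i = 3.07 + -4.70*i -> [3.07, -1.63, -6.33, -11.03, -15.73]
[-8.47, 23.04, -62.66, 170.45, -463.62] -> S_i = -8.47*(-2.72)^i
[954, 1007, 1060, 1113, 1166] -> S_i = 954 + 53*i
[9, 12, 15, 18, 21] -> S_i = 9 + 3*i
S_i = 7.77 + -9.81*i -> [7.77, -2.04, -11.85, -21.66, -31.47]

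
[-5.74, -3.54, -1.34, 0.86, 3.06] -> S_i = -5.74 + 2.20*i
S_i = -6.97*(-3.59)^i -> [-6.97, 25.02, -89.83, 322.49, -1157.74]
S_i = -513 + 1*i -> [-513, -512, -511, -510, -509]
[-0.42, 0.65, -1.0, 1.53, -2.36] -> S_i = -0.42*(-1.54)^i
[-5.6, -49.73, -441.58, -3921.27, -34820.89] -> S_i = -5.60*8.88^i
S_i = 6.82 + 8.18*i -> [6.82, 15.0, 23.18, 31.36, 39.54]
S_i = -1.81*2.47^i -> [-1.81, -4.47, -11.04, -27.28, -67.37]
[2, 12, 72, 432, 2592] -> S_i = 2*6^i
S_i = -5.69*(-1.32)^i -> [-5.69, 7.51, -9.91, 13.09, -17.27]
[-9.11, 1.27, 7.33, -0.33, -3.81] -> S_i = Random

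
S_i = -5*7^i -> [-5, -35, -245, -1715, -12005]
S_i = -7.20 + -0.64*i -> [-7.2, -7.84, -8.48, -9.12, -9.76]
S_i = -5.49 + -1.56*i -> [-5.49, -7.05, -8.61, -10.17, -11.73]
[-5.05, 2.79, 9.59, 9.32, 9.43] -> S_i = Random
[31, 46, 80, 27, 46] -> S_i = Random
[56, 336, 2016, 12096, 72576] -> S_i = 56*6^i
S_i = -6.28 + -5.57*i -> [-6.28, -11.85, -17.42, -22.99, -28.56]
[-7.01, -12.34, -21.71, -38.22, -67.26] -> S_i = -7.01*1.76^i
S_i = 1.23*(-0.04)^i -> [1.23, -0.05, 0.0, -0.0, 0.0]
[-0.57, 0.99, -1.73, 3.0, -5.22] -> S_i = -0.57*(-1.74)^i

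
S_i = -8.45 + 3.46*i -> [-8.45, -4.99, -1.53, 1.93, 5.39]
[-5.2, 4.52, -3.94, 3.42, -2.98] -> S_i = -5.20*(-0.87)^i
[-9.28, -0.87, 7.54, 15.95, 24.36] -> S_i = -9.28 + 8.41*i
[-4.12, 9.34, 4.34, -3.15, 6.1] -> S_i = Random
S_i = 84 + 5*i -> [84, 89, 94, 99, 104]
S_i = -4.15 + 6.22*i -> [-4.15, 2.07, 8.29, 14.51, 20.73]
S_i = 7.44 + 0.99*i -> [7.44, 8.43, 9.42, 10.41, 11.4]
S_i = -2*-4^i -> [-2, 8, -32, 128, -512]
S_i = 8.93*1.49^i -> [8.93, 13.31, 19.83, 29.54, 44.01]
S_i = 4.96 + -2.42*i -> [4.96, 2.54, 0.12, -2.3, -4.72]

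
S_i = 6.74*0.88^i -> [6.74, 5.93, 5.22, 4.59, 4.04]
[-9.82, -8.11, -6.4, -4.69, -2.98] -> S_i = -9.82 + 1.71*i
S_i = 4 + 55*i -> [4, 59, 114, 169, 224]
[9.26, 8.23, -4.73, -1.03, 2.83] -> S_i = Random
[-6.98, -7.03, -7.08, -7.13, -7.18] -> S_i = -6.98 + -0.05*i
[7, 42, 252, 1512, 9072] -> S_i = 7*6^i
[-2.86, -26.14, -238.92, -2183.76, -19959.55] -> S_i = -2.86*9.14^i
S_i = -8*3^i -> [-8, -24, -72, -216, -648]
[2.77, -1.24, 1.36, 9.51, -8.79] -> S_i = Random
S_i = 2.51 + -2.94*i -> [2.51, -0.43, -3.37, -6.31, -9.25]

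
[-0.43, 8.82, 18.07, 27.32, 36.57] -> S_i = -0.43 + 9.25*i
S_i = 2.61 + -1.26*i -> [2.61, 1.35, 0.09, -1.17, -2.43]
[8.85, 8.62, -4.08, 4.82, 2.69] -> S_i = Random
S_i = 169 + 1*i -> [169, 170, 171, 172, 173]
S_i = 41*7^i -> [41, 287, 2009, 14063, 98441]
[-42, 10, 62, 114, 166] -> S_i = -42 + 52*i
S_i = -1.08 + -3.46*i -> [-1.08, -4.54, -8.0, -11.46, -14.92]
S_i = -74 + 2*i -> [-74, -72, -70, -68, -66]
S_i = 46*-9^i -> [46, -414, 3726, -33534, 301806]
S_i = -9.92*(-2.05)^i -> [-9.92, 20.34, -41.69, 85.46, -175.2]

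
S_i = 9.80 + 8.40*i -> [9.8, 18.2, 26.6, 35.0, 43.4]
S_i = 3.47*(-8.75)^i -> [3.47, -30.36, 265.67, -2324.63, 20340.5]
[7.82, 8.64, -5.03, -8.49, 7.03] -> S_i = Random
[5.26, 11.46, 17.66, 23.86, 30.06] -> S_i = 5.26 + 6.20*i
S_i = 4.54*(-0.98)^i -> [4.54, -4.45, 4.36, -4.27, 4.19]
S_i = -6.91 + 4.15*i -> [-6.91, -2.76, 1.39, 5.54, 9.69]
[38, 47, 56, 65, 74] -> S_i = 38 + 9*i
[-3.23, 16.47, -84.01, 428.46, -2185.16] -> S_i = -3.23*(-5.10)^i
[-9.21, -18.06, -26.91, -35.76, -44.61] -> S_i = -9.21 + -8.85*i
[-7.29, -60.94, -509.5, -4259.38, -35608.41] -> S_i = -7.29*8.36^i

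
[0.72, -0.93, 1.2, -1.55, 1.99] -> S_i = 0.72*(-1.29)^i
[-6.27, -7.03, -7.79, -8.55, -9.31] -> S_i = -6.27 + -0.76*i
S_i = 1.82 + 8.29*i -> [1.82, 10.11, 18.4, 26.69, 34.98]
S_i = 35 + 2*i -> [35, 37, 39, 41, 43]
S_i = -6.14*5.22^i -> [-6.14, -32.05, -167.31, -873.33, -4558.8]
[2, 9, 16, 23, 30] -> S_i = 2 + 7*i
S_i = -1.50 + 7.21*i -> [-1.5, 5.71, 12.92, 20.13, 27.34]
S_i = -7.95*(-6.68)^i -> [-7.95, 53.11, -354.75, 2369.72, -15829.71]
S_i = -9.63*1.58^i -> [-9.63, -15.22, -24.04, -37.98, -60.01]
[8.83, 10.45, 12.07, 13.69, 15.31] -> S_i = 8.83 + 1.62*i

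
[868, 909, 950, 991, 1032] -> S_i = 868 + 41*i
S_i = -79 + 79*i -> [-79, 0, 79, 158, 237]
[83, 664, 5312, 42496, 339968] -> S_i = 83*8^i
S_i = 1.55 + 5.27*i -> [1.55, 6.82, 12.09, 17.36, 22.63]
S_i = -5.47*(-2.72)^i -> [-5.47, 14.88, -40.47, 110.08, -299.41]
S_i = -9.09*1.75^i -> [-9.09, -15.91, -27.84, -48.72, -85.25]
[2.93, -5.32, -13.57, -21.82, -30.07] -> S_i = 2.93 + -8.25*i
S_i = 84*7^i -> [84, 588, 4116, 28812, 201684]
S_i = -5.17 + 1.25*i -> [-5.17, -3.92, -2.67, -1.42, -0.17]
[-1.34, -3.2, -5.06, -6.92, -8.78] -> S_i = -1.34 + -1.86*i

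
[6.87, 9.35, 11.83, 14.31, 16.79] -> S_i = 6.87 + 2.48*i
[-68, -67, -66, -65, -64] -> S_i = -68 + 1*i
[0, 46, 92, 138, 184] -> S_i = 0 + 46*i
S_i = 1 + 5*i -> [1, 6, 11, 16, 21]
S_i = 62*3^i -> [62, 186, 558, 1674, 5022]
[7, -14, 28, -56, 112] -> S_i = 7*-2^i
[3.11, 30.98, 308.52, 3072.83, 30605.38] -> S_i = 3.11*9.96^i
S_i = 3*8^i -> [3, 24, 192, 1536, 12288]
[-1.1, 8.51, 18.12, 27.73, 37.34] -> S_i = -1.10 + 9.61*i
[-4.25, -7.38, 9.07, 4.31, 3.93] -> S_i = Random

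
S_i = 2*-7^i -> [2, -14, 98, -686, 4802]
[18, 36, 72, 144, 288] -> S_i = 18*2^i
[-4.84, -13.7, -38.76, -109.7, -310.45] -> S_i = -4.84*2.83^i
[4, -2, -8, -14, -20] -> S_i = 4 + -6*i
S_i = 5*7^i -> [5, 35, 245, 1715, 12005]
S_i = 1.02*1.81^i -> [1.02, 1.85, 3.34, 6.05, 10.95]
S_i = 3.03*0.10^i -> [3.03, 0.3, 0.03, 0.0, 0.0]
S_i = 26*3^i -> [26, 78, 234, 702, 2106]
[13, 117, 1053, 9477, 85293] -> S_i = 13*9^i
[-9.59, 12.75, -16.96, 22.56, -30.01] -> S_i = -9.59*(-1.33)^i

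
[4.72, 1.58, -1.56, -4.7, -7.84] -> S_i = 4.72 + -3.14*i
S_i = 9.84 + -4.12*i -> [9.84, 5.72, 1.6, -2.52, -6.64]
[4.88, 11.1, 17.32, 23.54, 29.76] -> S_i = 4.88 + 6.22*i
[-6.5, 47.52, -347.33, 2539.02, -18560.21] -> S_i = -6.50*(-7.31)^i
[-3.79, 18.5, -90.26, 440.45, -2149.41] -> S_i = -3.79*(-4.88)^i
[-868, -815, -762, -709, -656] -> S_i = -868 + 53*i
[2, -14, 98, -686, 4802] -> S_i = 2*-7^i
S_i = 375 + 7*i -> [375, 382, 389, 396, 403]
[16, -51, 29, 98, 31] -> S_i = Random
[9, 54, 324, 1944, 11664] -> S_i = 9*6^i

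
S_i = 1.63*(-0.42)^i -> [1.63, -0.68, 0.29, -0.12, 0.05]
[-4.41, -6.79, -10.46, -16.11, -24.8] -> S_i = -4.41*1.54^i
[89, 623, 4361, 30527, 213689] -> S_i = 89*7^i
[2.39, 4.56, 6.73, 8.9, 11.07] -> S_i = 2.39 + 2.17*i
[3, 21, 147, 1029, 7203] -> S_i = 3*7^i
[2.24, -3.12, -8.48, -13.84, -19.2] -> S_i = 2.24 + -5.36*i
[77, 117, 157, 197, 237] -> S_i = 77 + 40*i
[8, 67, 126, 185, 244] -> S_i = 8 + 59*i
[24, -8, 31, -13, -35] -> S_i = Random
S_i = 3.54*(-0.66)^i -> [3.54, -2.34, 1.54, -1.02, 0.67]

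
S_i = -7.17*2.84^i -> [-7.17, -20.36, -57.83, -164.24, -466.44]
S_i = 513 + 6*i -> [513, 519, 525, 531, 537]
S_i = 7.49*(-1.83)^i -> [7.49, -13.71, 25.08, -45.9, 84.0]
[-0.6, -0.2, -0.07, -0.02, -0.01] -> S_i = -0.60*0.33^i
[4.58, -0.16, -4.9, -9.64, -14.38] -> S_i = 4.58 + -4.74*i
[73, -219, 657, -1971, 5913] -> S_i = 73*-3^i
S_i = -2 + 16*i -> [-2, 14, 30, 46, 62]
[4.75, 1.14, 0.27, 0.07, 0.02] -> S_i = 4.75*0.24^i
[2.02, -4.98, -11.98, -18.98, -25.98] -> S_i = 2.02 + -7.00*i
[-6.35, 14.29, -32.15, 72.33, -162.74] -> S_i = -6.35*(-2.25)^i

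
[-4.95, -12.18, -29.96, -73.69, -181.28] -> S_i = -4.95*2.46^i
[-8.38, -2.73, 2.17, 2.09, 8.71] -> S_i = Random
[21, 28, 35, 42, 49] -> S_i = 21 + 7*i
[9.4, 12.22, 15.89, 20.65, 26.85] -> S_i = 9.40*1.30^i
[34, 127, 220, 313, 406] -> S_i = 34 + 93*i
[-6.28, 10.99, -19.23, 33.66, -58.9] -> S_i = -6.28*(-1.75)^i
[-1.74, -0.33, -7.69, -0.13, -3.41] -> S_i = Random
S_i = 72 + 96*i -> [72, 168, 264, 360, 456]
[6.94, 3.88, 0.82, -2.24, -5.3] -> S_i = 6.94 + -3.06*i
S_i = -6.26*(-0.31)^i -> [-6.26, 1.94, -0.6, 0.19, -0.06]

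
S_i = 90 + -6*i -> [90, 84, 78, 72, 66]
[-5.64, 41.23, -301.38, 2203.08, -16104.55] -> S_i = -5.64*(-7.31)^i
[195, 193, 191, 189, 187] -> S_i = 195 + -2*i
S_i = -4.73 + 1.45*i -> [-4.73, -3.28, -1.83, -0.38, 1.07]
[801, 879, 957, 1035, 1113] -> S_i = 801 + 78*i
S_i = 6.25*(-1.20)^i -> [6.25, -7.5, 9.0, -10.8, 12.96]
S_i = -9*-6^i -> [-9, 54, -324, 1944, -11664]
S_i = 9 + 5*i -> [9, 14, 19, 24, 29]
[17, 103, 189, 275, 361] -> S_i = 17 + 86*i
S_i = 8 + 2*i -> [8, 10, 12, 14, 16]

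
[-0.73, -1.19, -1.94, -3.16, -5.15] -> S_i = -0.73*1.63^i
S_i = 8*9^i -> [8, 72, 648, 5832, 52488]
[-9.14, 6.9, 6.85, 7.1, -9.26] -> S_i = Random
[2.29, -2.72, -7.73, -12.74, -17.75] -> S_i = 2.29 + -5.01*i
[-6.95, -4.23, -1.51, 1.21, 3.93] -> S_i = -6.95 + 2.72*i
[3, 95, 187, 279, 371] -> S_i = 3 + 92*i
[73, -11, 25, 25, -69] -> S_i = Random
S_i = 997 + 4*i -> [997, 1001, 1005, 1009, 1013]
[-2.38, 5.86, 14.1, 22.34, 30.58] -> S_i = -2.38 + 8.24*i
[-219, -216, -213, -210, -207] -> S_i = -219 + 3*i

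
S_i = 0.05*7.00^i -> [0.05, 0.35, 2.45, 17.15, 120.05]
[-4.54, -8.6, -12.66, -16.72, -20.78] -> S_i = -4.54 + -4.06*i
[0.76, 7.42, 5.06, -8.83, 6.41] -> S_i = Random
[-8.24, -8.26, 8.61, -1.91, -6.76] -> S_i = Random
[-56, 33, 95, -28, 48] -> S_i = Random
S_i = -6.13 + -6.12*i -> [-6.13, -12.25, -18.37, -24.49, -30.61]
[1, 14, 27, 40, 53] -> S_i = 1 + 13*i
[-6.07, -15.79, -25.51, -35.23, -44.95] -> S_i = -6.07 + -9.72*i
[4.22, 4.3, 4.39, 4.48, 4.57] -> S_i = 4.22*1.02^i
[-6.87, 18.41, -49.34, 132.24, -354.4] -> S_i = -6.87*(-2.68)^i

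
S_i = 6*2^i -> [6, 12, 24, 48, 96]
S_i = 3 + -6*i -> [3, -3, -9, -15, -21]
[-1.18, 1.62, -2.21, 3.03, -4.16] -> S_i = -1.18*(-1.37)^i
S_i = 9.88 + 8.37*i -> [9.88, 18.25, 26.62, 34.99, 43.36]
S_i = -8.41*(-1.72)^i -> [-8.41, 14.47, -24.88, 42.79, -73.61]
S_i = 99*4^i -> [99, 396, 1584, 6336, 25344]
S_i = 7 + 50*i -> [7, 57, 107, 157, 207]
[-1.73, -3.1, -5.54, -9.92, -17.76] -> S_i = -1.73*1.79^i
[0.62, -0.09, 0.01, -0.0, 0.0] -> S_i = 0.62*(-0.15)^i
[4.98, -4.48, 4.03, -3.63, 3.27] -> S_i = 4.98*(-0.90)^i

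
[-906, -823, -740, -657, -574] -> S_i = -906 + 83*i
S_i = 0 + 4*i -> [0, 4, 8, 12, 16]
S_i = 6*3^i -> [6, 18, 54, 162, 486]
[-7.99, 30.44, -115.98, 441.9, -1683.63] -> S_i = -7.99*(-3.81)^i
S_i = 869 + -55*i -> [869, 814, 759, 704, 649]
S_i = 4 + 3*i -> [4, 7, 10, 13, 16]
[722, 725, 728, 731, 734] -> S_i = 722 + 3*i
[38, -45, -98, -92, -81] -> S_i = Random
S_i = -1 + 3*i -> [-1, 2, 5, 8, 11]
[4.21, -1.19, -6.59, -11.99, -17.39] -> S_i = 4.21 + -5.40*i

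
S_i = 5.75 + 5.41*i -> [5.75, 11.16, 16.57, 21.98, 27.39]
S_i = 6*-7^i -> [6, -42, 294, -2058, 14406]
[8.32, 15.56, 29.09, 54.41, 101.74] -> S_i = 8.32*1.87^i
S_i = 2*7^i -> [2, 14, 98, 686, 4802]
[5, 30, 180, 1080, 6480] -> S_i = 5*6^i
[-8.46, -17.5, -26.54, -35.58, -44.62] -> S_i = -8.46 + -9.04*i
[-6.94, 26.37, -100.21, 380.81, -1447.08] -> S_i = -6.94*(-3.80)^i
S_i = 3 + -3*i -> [3, 0, -3, -6, -9]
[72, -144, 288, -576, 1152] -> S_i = 72*-2^i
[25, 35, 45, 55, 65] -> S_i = 25 + 10*i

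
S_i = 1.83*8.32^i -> [1.83, 15.23, 126.68, 1053.95, 8768.89]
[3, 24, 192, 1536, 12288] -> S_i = 3*8^i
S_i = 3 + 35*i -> [3, 38, 73, 108, 143]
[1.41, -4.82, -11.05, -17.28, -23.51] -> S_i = 1.41 + -6.23*i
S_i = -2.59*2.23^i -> [-2.59, -5.78, -12.88, -28.72, -64.05]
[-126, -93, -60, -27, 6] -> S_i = -126 + 33*i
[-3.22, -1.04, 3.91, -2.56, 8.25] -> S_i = Random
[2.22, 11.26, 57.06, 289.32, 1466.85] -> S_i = 2.22*5.07^i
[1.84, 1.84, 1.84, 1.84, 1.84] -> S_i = 1.84*1.00^i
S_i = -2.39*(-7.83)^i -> [-2.39, 18.71, -146.53, 1147.32, -8983.49]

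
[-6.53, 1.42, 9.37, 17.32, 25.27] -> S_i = -6.53 + 7.95*i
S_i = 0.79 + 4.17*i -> [0.79, 4.96, 9.13, 13.3, 17.47]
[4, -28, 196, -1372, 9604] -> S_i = 4*-7^i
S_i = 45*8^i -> [45, 360, 2880, 23040, 184320]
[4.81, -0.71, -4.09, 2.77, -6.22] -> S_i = Random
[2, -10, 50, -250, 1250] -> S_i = 2*-5^i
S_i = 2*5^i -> [2, 10, 50, 250, 1250]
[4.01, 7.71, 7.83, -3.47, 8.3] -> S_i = Random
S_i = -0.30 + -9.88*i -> [-0.3, -10.18, -20.06, -29.94, -39.82]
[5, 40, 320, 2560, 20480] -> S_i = 5*8^i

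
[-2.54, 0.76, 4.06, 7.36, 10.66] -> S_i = -2.54 + 3.30*i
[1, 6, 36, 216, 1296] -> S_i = 1*6^i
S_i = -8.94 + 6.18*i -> [-8.94, -2.76, 3.42, 9.6, 15.78]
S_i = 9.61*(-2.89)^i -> [9.61, -27.77, 80.26, -231.96, 670.37]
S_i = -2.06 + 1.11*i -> [-2.06, -0.95, 0.16, 1.27, 2.38]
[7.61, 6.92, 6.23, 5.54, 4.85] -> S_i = 7.61 + -0.69*i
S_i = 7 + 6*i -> [7, 13, 19, 25, 31]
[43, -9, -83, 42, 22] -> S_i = Random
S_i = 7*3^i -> [7, 21, 63, 189, 567]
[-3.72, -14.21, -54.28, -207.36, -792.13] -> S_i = -3.72*3.82^i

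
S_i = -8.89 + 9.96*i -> [-8.89, 1.07, 11.03, 20.99, 30.95]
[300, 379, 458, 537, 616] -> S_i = 300 + 79*i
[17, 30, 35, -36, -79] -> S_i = Random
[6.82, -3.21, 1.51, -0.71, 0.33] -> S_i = 6.82*(-0.47)^i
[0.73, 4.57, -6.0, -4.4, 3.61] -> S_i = Random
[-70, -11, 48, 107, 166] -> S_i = -70 + 59*i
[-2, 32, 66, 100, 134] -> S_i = -2 + 34*i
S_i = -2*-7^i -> [-2, 14, -98, 686, -4802]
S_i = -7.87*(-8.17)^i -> [-7.87, 64.3, -525.31, 4291.81, -35064.12]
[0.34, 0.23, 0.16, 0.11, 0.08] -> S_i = 0.34*0.69^i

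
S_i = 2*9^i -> [2, 18, 162, 1458, 13122]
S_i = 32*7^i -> [32, 224, 1568, 10976, 76832]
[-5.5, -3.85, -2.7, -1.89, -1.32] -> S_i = -5.50*0.70^i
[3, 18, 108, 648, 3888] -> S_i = 3*6^i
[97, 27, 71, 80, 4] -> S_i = Random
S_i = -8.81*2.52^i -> [-8.81, -22.2, -55.95, -140.99, -355.29]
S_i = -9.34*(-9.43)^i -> [-9.34, 88.08, -830.56, 7832.17, -73857.34]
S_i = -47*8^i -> [-47, -376, -3008, -24064, -192512]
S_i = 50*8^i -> [50, 400, 3200, 25600, 204800]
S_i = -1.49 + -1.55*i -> [-1.49, -3.04, -4.59, -6.14, -7.69]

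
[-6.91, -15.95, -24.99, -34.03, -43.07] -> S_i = -6.91 + -9.04*i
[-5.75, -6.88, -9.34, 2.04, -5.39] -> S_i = Random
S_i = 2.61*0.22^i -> [2.61, 0.57, 0.13, 0.03, 0.01]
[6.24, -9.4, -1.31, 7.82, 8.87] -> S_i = Random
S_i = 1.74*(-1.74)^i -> [1.74, -3.03, 5.27, -9.17, 15.95]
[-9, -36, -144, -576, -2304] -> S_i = -9*4^i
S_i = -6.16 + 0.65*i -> [-6.16, -5.51, -4.86, -4.21, -3.56]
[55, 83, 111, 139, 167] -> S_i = 55 + 28*i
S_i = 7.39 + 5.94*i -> [7.39, 13.33, 19.27, 25.21, 31.15]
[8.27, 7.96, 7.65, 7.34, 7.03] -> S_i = 8.27 + -0.31*i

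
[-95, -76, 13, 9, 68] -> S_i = Random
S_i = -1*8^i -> [-1, -8, -64, -512, -4096]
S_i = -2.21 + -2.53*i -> [-2.21, -4.74, -7.27, -9.8, -12.33]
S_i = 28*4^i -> [28, 112, 448, 1792, 7168]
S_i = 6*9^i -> [6, 54, 486, 4374, 39366]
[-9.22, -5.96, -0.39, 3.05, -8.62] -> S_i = Random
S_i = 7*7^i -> [7, 49, 343, 2401, 16807]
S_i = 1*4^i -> [1, 4, 16, 64, 256]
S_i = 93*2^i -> [93, 186, 372, 744, 1488]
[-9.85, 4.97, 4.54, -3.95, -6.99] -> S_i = Random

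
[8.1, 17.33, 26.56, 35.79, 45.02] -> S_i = 8.10 + 9.23*i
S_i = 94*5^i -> [94, 470, 2350, 11750, 58750]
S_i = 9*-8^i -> [9, -72, 576, -4608, 36864]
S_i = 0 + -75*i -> [0, -75, -150, -225, -300]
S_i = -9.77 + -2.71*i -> [-9.77, -12.48, -15.19, -17.9, -20.61]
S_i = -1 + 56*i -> [-1, 55, 111, 167, 223]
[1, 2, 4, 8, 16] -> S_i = 1*2^i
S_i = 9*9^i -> [9, 81, 729, 6561, 59049]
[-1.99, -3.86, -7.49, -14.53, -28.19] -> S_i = -1.99*1.94^i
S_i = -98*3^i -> [-98, -294, -882, -2646, -7938]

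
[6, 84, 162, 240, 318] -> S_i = 6 + 78*i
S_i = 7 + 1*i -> [7, 8, 9, 10, 11]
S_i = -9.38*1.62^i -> [-9.38, -15.2, -24.62, -39.88, -64.6]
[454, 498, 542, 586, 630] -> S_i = 454 + 44*i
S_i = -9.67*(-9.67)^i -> [-9.67, 93.51, -904.23, 8743.91, -84553.65]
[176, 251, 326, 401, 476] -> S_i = 176 + 75*i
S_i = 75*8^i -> [75, 600, 4800, 38400, 307200]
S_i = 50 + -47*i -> [50, 3, -44, -91, -138]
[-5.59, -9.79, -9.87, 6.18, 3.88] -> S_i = Random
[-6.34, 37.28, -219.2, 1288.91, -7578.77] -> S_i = -6.34*(-5.88)^i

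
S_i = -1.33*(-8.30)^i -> [-1.33, 11.04, -91.62, 760.48, -6311.96]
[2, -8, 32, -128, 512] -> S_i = 2*-4^i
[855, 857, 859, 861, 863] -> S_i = 855 + 2*i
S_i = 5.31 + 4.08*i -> [5.31, 9.39, 13.47, 17.55, 21.63]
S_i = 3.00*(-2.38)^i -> [3.0, -7.14, 16.99, -40.44, 96.26]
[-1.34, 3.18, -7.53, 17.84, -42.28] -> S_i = -1.34*(-2.37)^i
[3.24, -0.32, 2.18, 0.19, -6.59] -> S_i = Random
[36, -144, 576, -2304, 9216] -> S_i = 36*-4^i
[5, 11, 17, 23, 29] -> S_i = 5 + 6*i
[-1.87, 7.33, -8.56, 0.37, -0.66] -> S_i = Random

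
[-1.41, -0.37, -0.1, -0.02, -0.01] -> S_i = -1.41*0.26^i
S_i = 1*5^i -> [1, 5, 25, 125, 625]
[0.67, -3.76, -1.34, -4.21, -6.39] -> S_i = Random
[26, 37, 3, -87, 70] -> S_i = Random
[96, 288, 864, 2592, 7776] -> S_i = 96*3^i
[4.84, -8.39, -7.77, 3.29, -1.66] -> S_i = Random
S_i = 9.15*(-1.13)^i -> [9.15, -10.34, 11.68, -13.2, 14.92]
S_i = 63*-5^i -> [63, -315, 1575, -7875, 39375]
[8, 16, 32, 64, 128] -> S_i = 8*2^i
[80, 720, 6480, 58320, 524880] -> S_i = 80*9^i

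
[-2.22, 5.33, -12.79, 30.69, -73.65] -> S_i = -2.22*(-2.40)^i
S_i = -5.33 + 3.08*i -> [-5.33, -2.25, 0.83, 3.91, 6.99]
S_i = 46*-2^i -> [46, -92, 184, -368, 736]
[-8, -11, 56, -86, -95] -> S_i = Random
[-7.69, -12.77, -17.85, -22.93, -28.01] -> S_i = -7.69 + -5.08*i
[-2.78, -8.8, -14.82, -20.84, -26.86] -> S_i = -2.78 + -6.02*i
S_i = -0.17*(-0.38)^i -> [-0.17, 0.06, -0.02, 0.01, -0.0]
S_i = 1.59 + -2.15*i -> [1.59, -0.56, -2.71, -4.86, -7.01]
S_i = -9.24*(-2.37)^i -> [-9.24, 21.9, -51.9, 123.0, -291.52]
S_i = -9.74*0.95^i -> [-9.74, -9.25, -8.79, -8.35, -7.93]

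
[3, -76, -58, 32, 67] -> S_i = Random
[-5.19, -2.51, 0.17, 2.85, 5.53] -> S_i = -5.19 + 2.68*i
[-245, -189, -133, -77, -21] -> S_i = -245 + 56*i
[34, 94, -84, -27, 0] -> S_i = Random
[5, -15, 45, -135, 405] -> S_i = 5*-3^i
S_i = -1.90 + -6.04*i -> [-1.9, -7.94, -13.98, -20.02, -26.06]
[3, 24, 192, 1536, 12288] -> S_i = 3*8^i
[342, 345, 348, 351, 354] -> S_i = 342 + 3*i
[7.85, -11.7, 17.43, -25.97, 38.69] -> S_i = 7.85*(-1.49)^i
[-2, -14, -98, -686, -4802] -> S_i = -2*7^i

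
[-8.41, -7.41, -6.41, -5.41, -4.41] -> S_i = -8.41 + 1.00*i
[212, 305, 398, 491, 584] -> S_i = 212 + 93*i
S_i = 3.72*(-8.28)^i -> [3.72, -30.8, 255.04, -2111.71, 17484.95]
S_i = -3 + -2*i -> [-3, -5, -7, -9, -11]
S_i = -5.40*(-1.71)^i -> [-5.4, 9.23, -15.79, 27.0, -46.17]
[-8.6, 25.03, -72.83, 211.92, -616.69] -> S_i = -8.60*(-2.91)^i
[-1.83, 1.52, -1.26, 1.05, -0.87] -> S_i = -1.83*(-0.83)^i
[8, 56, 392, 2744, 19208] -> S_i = 8*7^i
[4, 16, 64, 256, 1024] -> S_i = 4*4^i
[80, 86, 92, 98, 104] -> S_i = 80 + 6*i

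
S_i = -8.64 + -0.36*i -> [-8.64, -9.0, -9.36, -9.72, -10.08]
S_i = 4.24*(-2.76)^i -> [4.24, -11.7, 32.3, -89.14, 246.04]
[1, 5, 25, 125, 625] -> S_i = 1*5^i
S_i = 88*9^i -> [88, 792, 7128, 64152, 577368]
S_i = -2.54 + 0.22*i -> [-2.54, -2.32, -2.1, -1.88, -1.66]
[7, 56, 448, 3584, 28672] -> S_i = 7*8^i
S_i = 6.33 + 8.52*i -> [6.33, 14.85, 23.37, 31.89, 40.41]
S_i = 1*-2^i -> [1, -2, 4, -8, 16]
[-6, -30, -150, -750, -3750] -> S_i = -6*5^i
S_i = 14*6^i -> [14, 84, 504, 3024, 18144]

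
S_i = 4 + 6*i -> [4, 10, 16, 22, 28]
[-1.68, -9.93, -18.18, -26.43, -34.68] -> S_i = -1.68 + -8.25*i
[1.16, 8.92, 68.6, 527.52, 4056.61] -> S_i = 1.16*7.69^i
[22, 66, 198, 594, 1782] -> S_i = 22*3^i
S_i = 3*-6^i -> [3, -18, 108, -648, 3888]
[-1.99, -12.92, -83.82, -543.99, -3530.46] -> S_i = -1.99*6.49^i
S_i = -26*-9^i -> [-26, 234, -2106, 18954, -170586]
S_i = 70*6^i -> [70, 420, 2520, 15120, 90720]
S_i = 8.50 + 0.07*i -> [8.5, 8.57, 8.64, 8.71, 8.78]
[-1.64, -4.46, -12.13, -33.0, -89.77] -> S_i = -1.64*2.72^i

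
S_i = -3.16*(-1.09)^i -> [-3.16, 3.44, -3.75, 4.09, -4.46]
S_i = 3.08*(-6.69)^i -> [3.08, -20.61, 137.85, -922.21, 6169.57]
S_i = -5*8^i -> [-5, -40, -320, -2560, -20480]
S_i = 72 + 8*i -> [72, 80, 88, 96, 104]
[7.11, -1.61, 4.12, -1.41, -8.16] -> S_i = Random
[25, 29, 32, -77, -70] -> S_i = Random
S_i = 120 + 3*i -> [120, 123, 126, 129, 132]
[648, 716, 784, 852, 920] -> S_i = 648 + 68*i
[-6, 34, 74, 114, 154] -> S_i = -6 + 40*i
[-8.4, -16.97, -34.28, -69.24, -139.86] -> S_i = -8.40*2.02^i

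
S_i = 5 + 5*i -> [5, 10, 15, 20, 25]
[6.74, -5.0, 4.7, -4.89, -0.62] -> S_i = Random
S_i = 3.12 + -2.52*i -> [3.12, 0.6, -1.92, -4.44, -6.96]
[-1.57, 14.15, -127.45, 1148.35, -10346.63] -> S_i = -1.57*(-9.01)^i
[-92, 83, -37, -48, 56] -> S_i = Random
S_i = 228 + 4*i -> [228, 232, 236, 240, 244]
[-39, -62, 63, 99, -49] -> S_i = Random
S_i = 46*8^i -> [46, 368, 2944, 23552, 188416]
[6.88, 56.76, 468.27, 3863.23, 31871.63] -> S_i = 6.88*8.25^i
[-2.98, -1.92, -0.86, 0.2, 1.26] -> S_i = -2.98 + 1.06*i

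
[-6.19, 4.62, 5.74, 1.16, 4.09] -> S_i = Random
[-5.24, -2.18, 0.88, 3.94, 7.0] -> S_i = -5.24 + 3.06*i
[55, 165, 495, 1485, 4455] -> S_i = 55*3^i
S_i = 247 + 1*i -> [247, 248, 249, 250, 251]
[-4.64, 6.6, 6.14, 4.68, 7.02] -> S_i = Random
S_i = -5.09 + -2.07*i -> [-5.09, -7.16, -9.23, -11.3, -13.37]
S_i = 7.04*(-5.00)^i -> [7.04, -35.2, 176.0, -880.0, 4400.0]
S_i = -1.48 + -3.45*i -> [-1.48, -4.93, -8.38, -11.83, -15.28]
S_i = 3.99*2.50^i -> [3.99, 9.98, 24.94, 62.34, 155.86]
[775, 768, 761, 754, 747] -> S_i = 775 + -7*i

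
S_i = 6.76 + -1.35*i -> [6.76, 5.41, 4.06, 2.71, 1.36]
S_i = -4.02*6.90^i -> [-4.02, -27.74, -191.39, -1320.61, -9112.18]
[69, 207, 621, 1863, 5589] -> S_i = 69*3^i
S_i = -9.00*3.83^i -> [-9.0, -34.47, -132.02, -505.64, -1936.59]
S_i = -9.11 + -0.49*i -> [-9.11, -9.6, -10.09, -10.58, -11.07]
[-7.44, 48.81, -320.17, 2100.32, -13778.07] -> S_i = -7.44*(-6.56)^i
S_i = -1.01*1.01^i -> [-1.01, -1.02, -1.03, -1.04, -1.05]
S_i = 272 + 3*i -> [272, 275, 278, 281, 284]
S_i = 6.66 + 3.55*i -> [6.66, 10.21, 13.76, 17.31, 20.86]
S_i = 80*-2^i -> [80, -160, 320, -640, 1280]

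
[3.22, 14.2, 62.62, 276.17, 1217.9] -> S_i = 3.22*4.41^i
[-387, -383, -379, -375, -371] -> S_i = -387 + 4*i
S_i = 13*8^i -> [13, 104, 832, 6656, 53248]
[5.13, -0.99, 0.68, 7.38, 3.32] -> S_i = Random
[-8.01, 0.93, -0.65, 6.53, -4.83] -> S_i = Random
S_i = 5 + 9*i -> [5, 14, 23, 32, 41]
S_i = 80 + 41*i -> [80, 121, 162, 203, 244]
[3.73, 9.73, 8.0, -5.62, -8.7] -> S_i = Random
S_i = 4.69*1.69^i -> [4.69, 7.93, 13.4, 22.64, 38.26]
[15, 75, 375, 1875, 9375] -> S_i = 15*5^i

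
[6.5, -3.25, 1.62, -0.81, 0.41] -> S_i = 6.50*(-0.50)^i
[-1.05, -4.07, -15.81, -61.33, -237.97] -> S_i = -1.05*3.88^i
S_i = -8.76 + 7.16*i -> [-8.76, -1.6, 5.56, 12.72, 19.88]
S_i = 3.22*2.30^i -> [3.22, 7.41, 17.03, 39.18, 90.11]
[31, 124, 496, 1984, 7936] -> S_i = 31*4^i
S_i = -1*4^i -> [-1, -4, -16, -64, -256]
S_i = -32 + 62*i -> [-32, 30, 92, 154, 216]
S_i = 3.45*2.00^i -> [3.45, 6.9, 13.8, 27.6, 55.2]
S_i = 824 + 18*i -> [824, 842, 860, 878, 896]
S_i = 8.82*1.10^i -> [8.82, 9.7, 10.67, 11.74, 12.91]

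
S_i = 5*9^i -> [5, 45, 405, 3645, 32805]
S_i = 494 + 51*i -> [494, 545, 596, 647, 698]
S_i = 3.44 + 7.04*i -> [3.44, 10.48, 17.52, 24.56, 31.6]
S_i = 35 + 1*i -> [35, 36, 37, 38, 39]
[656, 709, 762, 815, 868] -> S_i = 656 + 53*i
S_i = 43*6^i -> [43, 258, 1548, 9288, 55728]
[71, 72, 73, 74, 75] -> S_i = 71 + 1*i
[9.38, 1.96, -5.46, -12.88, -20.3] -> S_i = 9.38 + -7.42*i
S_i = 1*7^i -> [1, 7, 49, 343, 2401]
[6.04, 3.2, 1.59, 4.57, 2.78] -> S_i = Random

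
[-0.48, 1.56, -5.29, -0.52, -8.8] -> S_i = Random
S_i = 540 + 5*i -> [540, 545, 550, 555, 560]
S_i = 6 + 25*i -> [6, 31, 56, 81, 106]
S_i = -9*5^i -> [-9, -45, -225, -1125, -5625]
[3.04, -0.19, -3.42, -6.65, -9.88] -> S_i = 3.04 + -3.23*i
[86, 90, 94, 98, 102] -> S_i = 86 + 4*i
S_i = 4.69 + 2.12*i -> [4.69, 6.81, 8.93, 11.05, 13.17]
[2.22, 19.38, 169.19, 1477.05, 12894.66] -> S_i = 2.22*8.73^i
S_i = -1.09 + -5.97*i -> [-1.09, -7.06, -13.03, -19.0, -24.97]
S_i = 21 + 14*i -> [21, 35, 49, 63, 77]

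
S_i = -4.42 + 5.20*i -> [-4.42, 0.78, 5.98, 11.18, 16.38]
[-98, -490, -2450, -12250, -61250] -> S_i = -98*5^i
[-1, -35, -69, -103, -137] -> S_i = -1 + -34*i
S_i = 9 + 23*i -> [9, 32, 55, 78, 101]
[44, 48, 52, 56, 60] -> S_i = 44 + 4*i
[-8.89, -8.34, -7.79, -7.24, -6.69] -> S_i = -8.89 + 0.55*i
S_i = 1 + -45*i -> [1, -44, -89, -134, -179]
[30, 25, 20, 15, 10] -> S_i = 30 + -5*i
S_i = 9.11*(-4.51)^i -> [9.11, -41.09, 185.3, -835.7, 3768.99]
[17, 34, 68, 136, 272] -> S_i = 17*2^i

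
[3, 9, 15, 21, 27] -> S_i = 3 + 6*i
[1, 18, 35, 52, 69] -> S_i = 1 + 17*i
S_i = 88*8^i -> [88, 704, 5632, 45056, 360448]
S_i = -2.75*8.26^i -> [-2.75, -22.72, -187.63, -1549.79, -12801.26]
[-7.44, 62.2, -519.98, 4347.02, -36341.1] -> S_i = -7.44*(-8.36)^i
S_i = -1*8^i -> [-1, -8, -64, -512, -4096]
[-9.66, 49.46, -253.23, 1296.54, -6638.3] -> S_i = -9.66*(-5.12)^i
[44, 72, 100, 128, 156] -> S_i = 44 + 28*i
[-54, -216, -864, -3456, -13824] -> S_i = -54*4^i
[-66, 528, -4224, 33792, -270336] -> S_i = -66*-8^i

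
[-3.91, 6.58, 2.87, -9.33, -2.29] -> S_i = Random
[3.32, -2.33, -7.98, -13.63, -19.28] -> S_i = 3.32 + -5.65*i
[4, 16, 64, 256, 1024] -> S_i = 4*4^i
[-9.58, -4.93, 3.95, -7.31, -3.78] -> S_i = Random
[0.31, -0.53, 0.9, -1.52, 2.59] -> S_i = 0.31*(-1.70)^i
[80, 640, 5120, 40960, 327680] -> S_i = 80*8^i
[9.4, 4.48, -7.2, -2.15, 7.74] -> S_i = Random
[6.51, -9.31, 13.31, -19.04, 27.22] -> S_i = 6.51*(-1.43)^i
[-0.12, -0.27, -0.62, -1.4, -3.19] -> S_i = -0.12*2.27^i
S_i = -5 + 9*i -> [-5, 4, 13, 22, 31]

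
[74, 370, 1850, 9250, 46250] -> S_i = 74*5^i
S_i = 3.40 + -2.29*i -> [3.4, 1.11, -1.18, -3.47, -5.76]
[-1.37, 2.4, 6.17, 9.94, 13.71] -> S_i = -1.37 + 3.77*i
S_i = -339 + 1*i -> [-339, -338, -337, -336, -335]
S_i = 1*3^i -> [1, 3, 9, 27, 81]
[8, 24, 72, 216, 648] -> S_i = 8*3^i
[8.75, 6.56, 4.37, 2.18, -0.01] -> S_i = 8.75 + -2.19*i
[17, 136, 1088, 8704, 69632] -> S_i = 17*8^i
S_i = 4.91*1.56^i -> [4.91, 7.66, 11.95, 18.64, 29.08]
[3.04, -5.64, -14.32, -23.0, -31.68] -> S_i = 3.04 + -8.68*i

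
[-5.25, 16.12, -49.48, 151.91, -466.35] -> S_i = -5.25*(-3.07)^i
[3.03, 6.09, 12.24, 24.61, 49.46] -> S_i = 3.03*2.01^i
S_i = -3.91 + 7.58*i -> [-3.91, 3.67, 11.25, 18.83, 26.41]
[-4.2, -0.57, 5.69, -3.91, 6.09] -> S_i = Random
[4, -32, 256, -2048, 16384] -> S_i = 4*-8^i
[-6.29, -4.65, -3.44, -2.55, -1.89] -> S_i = -6.29*0.74^i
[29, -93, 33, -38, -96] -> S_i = Random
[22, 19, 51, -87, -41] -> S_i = Random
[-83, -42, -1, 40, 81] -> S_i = -83 + 41*i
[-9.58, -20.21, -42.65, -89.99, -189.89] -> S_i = -9.58*2.11^i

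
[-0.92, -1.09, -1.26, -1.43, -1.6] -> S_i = -0.92 + -0.17*i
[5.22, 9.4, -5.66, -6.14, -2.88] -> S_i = Random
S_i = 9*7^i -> [9, 63, 441, 3087, 21609]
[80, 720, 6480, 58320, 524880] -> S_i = 80*9^i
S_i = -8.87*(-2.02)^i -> [-8.87, 17.92, -36.19, 73.11, -147.68]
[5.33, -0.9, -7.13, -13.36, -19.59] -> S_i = 5.33 + -6.23*i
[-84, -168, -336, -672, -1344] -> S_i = -84*2^i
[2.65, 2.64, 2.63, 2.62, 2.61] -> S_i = 2.65 + -0.01*i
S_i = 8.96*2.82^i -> [8.96, 25.27, 71.25, 200.93, 566.64]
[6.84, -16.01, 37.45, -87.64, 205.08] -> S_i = 6.84*(-2.34)^i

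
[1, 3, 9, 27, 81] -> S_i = 1*3^i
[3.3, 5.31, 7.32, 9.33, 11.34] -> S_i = 3.30 + 2.01*i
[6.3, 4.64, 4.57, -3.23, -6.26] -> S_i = Random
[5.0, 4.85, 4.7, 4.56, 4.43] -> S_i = 5.00*0.97^i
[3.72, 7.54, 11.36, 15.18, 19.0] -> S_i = 3.72 + 3.82*i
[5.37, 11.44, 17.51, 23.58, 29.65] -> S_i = 5.37 + 6.07*i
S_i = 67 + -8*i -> [67, 59, 51, 43, 35]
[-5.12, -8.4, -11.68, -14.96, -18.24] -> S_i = -5.12 + -3.28*i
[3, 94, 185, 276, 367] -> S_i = 3 + 91*i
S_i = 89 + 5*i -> [89, 94, 99, 104, 109]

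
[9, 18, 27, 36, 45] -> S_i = 9 + 9*i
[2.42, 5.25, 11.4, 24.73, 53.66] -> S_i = 2.42*2.17^i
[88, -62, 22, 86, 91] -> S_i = Random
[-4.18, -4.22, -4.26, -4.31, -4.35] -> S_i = -4.18*1.01^i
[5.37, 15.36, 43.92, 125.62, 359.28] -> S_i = 5.37*2.86^i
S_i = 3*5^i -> [3, 15, 75, 375, 1875]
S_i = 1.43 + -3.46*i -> [1.43, -2.03, -5.49, -8.95, -12.41]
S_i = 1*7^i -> [1, 7, 49, 343, 2401]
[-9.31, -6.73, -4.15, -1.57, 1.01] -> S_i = -9.31 + 2.58*i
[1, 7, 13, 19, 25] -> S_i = 1 + 6*i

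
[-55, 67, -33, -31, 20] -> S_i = Random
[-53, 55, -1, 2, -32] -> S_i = Random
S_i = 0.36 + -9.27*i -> [0.36, -8.91, -18.18, -27.45, -36.72]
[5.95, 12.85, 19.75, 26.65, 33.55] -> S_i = 5.95 + 6.90*i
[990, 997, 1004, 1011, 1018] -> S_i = 990 + 7*i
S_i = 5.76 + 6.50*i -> [5.76, 12.26, 18.76, 25.26, 31.76]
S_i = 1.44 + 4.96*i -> [1.44, 6.4, 11.36, 16.32, 21.28]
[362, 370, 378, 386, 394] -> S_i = 362 + 8*i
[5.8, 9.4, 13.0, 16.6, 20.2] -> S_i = 5.80 + 3.60*i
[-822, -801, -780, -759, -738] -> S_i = -822 + 21*i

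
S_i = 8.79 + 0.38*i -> [8.79, 9.17, 9.55, 9.93, 10.31]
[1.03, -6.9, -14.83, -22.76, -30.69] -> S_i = 1.03 + -7.93*i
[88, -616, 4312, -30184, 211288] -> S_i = 88*-7^i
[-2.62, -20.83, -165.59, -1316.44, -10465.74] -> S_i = -2.62*7.95^i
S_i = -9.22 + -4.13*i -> [-9.22, -13.35, -17.48, -21.61, -25.74]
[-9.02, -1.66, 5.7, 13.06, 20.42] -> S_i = -9.02 + 7.36*i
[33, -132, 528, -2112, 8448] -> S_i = 33*-4^i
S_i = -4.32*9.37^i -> [-4.32, -40.48, -379.28, -3553.88, -33299.84]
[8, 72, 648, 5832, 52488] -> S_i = 8*9^i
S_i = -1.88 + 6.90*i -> [-1.88, 5.02, 11.92, 18.82, 25.72]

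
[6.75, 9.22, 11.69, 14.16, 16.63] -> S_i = 6.75 + 2.47*i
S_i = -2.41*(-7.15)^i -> [-2.41, 17.23, -123.21, 880.92, -6298.56]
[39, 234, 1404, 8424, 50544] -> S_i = 39*6^i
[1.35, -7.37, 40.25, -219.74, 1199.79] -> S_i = 1.35*(-5.46)^i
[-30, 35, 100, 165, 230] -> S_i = -30 + 65*i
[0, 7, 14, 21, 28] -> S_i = 0 + 7*i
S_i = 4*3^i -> [4, 12, 36, 108, 324]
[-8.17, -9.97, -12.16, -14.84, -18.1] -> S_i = -8.17*1.22^i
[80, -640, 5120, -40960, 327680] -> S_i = 80*-8^i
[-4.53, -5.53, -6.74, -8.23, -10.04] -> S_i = -4.53*1.22^i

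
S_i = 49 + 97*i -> [49, 146, 243, 340, 437]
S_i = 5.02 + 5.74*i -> [5.02, 10.76, 16.5, 22.24, 27.98]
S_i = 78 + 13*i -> [78, 91, 104, 117, 130]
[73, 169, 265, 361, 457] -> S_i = 73 + 96*i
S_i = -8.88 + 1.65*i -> [-8.88, -7.23, -5.58, -3.93, -2.28]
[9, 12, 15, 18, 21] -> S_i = 9 + 3*i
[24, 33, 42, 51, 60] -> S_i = 24 + 9*i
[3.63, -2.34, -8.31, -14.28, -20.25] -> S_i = 3.63 + -5.97*i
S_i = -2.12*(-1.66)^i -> [-2.12, 3.52, -5.84, 9.7, -16.1]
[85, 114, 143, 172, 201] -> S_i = 85 + 29*i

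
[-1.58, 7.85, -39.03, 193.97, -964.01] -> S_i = -1.58*(-4.97)^i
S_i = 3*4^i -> [3, 12, 48, 192, 768]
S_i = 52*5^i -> [52, 260, 1300, 6500, 32500]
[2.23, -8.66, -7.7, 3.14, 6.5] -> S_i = Random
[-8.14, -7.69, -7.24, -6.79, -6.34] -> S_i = -8.14 + 0.45*i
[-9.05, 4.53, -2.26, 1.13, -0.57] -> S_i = -9.05*(-0.50)^i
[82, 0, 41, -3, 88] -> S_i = Random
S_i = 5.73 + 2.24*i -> [5.73, 7.97, 10.21, 12.45, 14.69]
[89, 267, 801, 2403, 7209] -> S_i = 89*3^i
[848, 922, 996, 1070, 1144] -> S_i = 848 + 74*i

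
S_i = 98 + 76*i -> [98, 174, 250, 326, 402]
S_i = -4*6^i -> [-4, -24, -144, -864, -5184]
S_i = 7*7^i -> [7, 49, 343, 2401, 16807]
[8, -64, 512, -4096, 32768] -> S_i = 8*-8^i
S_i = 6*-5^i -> [6, -30, 150, -750, 3750]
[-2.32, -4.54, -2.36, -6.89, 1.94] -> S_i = Random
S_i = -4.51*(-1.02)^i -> [-4.51, 4.6, -4.69, 4.79, -4.88]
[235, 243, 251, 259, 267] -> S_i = 235 + 8*i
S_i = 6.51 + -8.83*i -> [6.51, -2.32, -11.15, -19.98, -28.81]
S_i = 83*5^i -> [83, 415, 2075, 10375, 51875]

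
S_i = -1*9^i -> [-1, -9, -81, -729, -6561]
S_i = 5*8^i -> [5, 40, 320, 2560, 20480]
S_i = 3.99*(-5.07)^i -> [3.99, -20.23, 102.56, -519.99, 2636.36]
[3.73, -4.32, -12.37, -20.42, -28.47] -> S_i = 3.73 + -8.05*i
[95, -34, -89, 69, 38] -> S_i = Random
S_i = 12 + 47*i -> [12, 59, 106, 153, 200]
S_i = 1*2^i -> [1, 2, 4, 8, 16]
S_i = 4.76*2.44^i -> [4.76, 11.61, 28.34, 69.15, 168.72]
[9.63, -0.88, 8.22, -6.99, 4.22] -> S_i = Random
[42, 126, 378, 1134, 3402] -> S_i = 42*3^i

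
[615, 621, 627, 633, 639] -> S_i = 615 + 6*i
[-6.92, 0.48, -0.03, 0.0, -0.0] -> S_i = -6.92*(-0.07)^i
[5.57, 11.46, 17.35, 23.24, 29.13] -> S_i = 5.57 + 5.89*i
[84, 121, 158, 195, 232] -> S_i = 84 + 37*i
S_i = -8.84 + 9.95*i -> [-8.84, 1.11, 11.06, 21.01, 30.96]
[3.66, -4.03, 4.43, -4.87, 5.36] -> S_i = 3.66*(-1.10)^i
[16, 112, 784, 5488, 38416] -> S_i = 16*7^i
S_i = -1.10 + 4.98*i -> [-1.1, 3.88, 8.86, 13.84, 18.82]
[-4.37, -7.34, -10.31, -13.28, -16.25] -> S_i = -4.37 + -2.97*i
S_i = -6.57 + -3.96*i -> [-6.57, -10.53, -14.49, -18.45, -22.41]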